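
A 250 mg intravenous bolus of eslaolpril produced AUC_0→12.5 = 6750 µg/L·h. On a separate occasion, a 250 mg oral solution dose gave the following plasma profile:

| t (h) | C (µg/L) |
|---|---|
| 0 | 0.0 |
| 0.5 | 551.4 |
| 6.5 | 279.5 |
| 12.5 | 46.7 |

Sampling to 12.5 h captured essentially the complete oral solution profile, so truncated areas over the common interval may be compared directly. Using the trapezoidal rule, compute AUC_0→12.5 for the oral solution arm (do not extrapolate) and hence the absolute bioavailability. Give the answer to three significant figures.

F = 0.535

Trapezoidal AUC_0→12.5 (oral solution):
  [0→0.5]: (0.0+551.4)/2 × 0.5 = 137.85
  [0.5→6.5]: (551.4+279.5)/2 × 6 = 2492.7
  [6.5→12.5]: (279.5+46.7)/2 × 6 = 978.6
  Sum = 3609.15 µg/L·h
F = (AUC_ev/D_ev)/(AUC_iv/D_iv) = (3609.15/250)/(6750/250) = 14.4366/27 = 0.5347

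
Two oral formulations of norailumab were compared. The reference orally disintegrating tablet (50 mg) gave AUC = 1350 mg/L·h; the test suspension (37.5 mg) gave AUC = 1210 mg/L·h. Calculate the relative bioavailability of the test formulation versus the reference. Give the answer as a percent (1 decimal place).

F_rel = 119.5%

F_rel = (AUC_test/D_test) / (AUC_ref/D_ref)
      = (1210/37.5) / (1350/50)
      = 32.2667 / 27 = 1.1951 = 119.51%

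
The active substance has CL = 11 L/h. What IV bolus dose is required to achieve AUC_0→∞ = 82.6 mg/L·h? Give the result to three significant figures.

Dose_iv = CL × AUC_0→∞
     = 11 × 82.6 = 908.6 mg

Dose = 909 mg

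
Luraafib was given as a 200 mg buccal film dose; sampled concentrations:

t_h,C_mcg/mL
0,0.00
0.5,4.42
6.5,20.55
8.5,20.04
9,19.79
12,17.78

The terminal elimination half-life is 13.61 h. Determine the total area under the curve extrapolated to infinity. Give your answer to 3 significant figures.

Trapezoidal AUC_0→12:
  [0→0.5]: (0.00+4.42)/2 × 0.5 = 1.105
  [0.5→6.5]: (4.42+20.55)/2 × 6 = 74.91
  [6.5→8.5]: (20.55+20.04)/2 × 2 = 40.59
  [8.5→9]: (20.04+19.79)/2 × 0.5 = 9.9575
  [9→12]: (19.79+17.78)/2 × 3 = 56.355
  Sum = 182.9175 mcg/mL·h
k_e = ln2 / t½ = 0.693147 / 13.61 = 0.0509 h^-1
Extrapolated tail: C_last / k_e = 17.78 / 0.0509 = 349.312
AUC_0→∞ = 182.9175 + 349.312 = 532.2295 mcg/mL·h

AUC = 532 mcg/mL·h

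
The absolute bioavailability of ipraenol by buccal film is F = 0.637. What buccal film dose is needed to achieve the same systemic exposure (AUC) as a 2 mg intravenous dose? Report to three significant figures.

D_buccal = 3.14 mg

For equal systemic exposure: F × D_ev = D_iv
D_ev = D_iv / F = 2 / 0.637 = 3.13972 mg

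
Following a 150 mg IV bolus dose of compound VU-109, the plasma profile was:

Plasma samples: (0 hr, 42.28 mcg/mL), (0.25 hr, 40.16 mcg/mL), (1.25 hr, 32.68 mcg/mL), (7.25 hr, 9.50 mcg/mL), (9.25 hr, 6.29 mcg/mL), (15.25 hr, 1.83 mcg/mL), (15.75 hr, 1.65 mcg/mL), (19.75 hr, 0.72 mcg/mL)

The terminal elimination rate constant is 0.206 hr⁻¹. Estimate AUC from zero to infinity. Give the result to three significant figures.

AUC = 223 mcg/mL·hr

Trapezoidal AUC_0→19.75:
  [0→0.25]: (42.28+40.16)/2 × 0.25 = 10.305
  [0.25→1.25]: (40.16+32.68)/2 × 1 = 36.42
  [1.25→7.25]: (32.68+9.50)/2 × 6 = 126.54
  [7.25→9.25]: (9.50+6.29)/2 × 2 = 15.79
  [9.25→15.25]: (6.29+1.83)/2 × 6 = 24.36
  [15.25→15.75]: (1.83+1.65)/2 × 0.5 = 0.87
  [15.75→19.75]: (1.65+0.72)/2 × 4 = 4.74
  Sum = 219.025 mcg/mL·hr
Extrapolated tail: C_last / k_e = 0.72 / 0.206 = 3.495
AUC_0→∞ = 219.025 + 3.495 = 222.52 mcg/mL·hr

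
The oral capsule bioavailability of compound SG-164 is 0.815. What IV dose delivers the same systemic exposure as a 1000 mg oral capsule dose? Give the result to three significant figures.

D_iv = 815 mg

Systemic exposure from an extravascular dose = F × D_ev, so the equivalent IV dose is F × D_ev.
D_iv = F × D_ev = 0.815 × 1000 = 815 mg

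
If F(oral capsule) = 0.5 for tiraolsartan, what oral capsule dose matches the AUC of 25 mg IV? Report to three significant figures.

For equal systemic exposure: F × D_ev = D_iv
D_ev = D_iv / F = 25 / 0.5 = 50 mg

D_oral = 50.0 mg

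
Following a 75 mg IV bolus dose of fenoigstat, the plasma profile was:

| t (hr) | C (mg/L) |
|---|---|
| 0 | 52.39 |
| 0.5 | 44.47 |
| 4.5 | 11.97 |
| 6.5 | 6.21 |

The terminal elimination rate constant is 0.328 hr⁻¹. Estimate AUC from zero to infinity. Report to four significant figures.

AUC = 174.2 mg/L·hr

Trapezoidal AUC_0→6.5:
  [0→0.5]: (52.39+44.47)/2 × 0.5 = 24.215
  [0.5→4.5]: (44.47+11.97)/2 × 4 = 112.88
  [4.5→6.5]: (11.97+6.21)/2 × 2 = 18.18
  Sum = 155.275 mg/L·hr
Extrapolated tail: C_last / k_e = 6.21 / 0.328 = 18.933
AUC_0→∞ = 155.275 + 18.933 = 174.208 mg/L·hr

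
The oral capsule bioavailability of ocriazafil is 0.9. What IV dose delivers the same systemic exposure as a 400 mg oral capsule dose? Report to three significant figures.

D_iv = 360 mg

Systemic exposure from an extravascular dose = F × D_ev, so the equivalent IV dose is F × D_ev.
D_iv = F × D_ev = 0.9 × 400 = 360 mg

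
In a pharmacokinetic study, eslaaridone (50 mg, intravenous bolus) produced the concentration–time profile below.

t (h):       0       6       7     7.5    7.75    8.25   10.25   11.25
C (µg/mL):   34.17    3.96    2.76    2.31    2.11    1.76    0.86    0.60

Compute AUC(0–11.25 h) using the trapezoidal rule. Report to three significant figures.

AUC = 124 µg/mL·h

Trapezoidal AUC_0→11.25:
  [0→6]: (34.17+3.96)/2 × 6 = 114.39
  [6→7]: (3.96+2.76)/2 × 1 = 3.36
  [7→7.5]: (2.76+2.31)/2 × 0.5 = 1.2675
  [7.5→7.75]: (2.31+2.11)/2 × 0.25 = 0.5525
  [7.75→8.25]: (2.11+1.76)/2 × 0.5 = 0.9675
  [8.25→10.25]: (1.76+0.86)/2 × 2 = 2.62
  [10.25→11.25]: (0.86+0.60)/2 × 1 = 0.73
  Sum = 123.8875 µg/mL·h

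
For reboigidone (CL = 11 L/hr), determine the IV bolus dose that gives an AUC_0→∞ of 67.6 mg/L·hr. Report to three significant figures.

Dose_iv = CL × AUC_0→∞
     = 11 × 67.6 = 743.6 mg

Dose = 744 mg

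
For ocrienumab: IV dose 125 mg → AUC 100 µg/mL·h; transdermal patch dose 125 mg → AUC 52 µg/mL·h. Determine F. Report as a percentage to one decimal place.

F = (AUC_ev / D_ev) / (AUC_iv / D_iv)
  = (52/125) / (100/125)
  = 0.416 / 0.8 = 0.5200
  = 52.00%

F = 52.0%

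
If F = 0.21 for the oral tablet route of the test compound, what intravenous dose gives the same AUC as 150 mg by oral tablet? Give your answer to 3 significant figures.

D_iv = 31.5 mg

Systemic exposure from an extravascular dose = F × D_ev, so the equivalent IV dose is F × D_ev.
D_iv = F × D_ev = 0.21 × 150 = 31.5 mg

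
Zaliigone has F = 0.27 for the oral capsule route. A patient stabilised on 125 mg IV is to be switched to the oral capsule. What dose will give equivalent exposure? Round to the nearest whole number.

D_oral = 463 mg

For equal systemic exposure: F × D_ev = D_iv
D_ev = D_iv / F = 125 / 0.27 = 462.963 mg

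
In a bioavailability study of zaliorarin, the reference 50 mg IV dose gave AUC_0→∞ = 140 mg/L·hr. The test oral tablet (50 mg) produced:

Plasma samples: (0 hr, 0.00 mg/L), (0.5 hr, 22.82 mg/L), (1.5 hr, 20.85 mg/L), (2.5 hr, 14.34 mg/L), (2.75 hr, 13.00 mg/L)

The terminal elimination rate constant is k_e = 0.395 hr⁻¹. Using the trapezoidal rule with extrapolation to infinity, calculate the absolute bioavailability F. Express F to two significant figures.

Trapezoidal AUC_0→2.75 (oral tablet):
  [0→0.5]: (0.00+22.82)/2 × 0.5 = 5.705
  [0.5→1.5]: (22.82+20.85)/2 × 1 = 21.835
  [1.5→2.5]: (20.85+14.34)/2 × 1 = 17.595
  [2.5→2.75]: (14.34+13.00)/2 × 0.25 = 3.4175
  Sum = 48.5525 mg/L·hr
Tail: C_last/k_e = 13.00/0.395 = 32.911
AUC_0→∞ (oral tablet) = 48.5525 + 32.911 = 81.4635 mg/L·hr
F = (AUC_ev/D_ev)/(AUC_iv/D_iv) = (81.4635/50)/(140/50) = 1.62927/2.8 = 0.5819

F = 0.58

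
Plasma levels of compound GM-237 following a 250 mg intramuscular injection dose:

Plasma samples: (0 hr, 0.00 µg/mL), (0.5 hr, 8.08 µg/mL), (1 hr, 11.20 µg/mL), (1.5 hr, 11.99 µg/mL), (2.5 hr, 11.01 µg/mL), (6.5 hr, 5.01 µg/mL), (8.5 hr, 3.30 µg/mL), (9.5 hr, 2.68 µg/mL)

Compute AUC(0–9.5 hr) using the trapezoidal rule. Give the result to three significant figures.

Trapezoidal AUC_0→9.5:
  [0→0.5]: (0.00+8.08)/2 × 0.5 = 2.02
  [0.5→1]: (8.08+11.20)/2 × 0.5 = 4.82
  [1→1.5]: (11.20+11.99)/2 × 0.5 = 5.7975
  [1.5→2.5]: (11.99+11.01)/2 × 1 = 11.5
  [2.5→6.5]: (11.01+5.01)/2 × 4 = 32.04
  [6.5→8.5]: (5.01+3.30)/2 × 2 = 8.31
  [8.5→9.5]: (3.30+2.68)/2 × 1 = 2.99
  Sum = 67.4775 µg/mL·hr

AUC = 67.5 µg/mL·hr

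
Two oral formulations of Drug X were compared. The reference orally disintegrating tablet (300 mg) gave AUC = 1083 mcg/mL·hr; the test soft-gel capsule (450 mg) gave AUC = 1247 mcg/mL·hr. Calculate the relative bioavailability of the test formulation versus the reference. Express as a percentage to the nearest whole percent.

F_rel = 77%

F_rel = (AUC_test/D_test) / (AUC_ref/D_ref)
      = (1247/450) / (1083/300)
      = 2.77111 / 3.61 = 0.7676 = 76.76%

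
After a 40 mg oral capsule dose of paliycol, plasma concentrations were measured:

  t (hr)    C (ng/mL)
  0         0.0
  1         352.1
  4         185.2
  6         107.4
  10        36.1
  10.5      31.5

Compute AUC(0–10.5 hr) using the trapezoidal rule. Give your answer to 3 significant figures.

Trapezoidal AUC_0→10.5:
  [0→1]: (0.0+352.1)/2 × 1 = 176.05
  [1→4]: (352.1+185.2)/2 × 3 = 805.95
  [4→6]: (185.2+107.4)/2 × 2 = 292.6
  [6→10]: (107.4+36.1)/2 × 4 = 287.0
  [10→10.5]: (36.1+31.5)/2 × 0.5 = 16.9
  Sum = 1578.5 ng/mL·hr

AUC = 1580 ng/mL·hr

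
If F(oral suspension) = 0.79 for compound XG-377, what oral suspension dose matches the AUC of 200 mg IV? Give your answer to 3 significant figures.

D_oral = 253 mg

For equal systemic exposure: F × D_ev = D_iv
D_ev = D_iv / F = 200 / 0.79 = 253.165 mg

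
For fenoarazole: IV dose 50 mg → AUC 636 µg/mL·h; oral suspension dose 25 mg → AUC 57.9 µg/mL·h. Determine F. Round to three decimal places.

F = (AUC_ev / D_ev) / (AUC_iv / D_iv)
  = (57.9/25) / (636/50)
  = 2.316 / 12.72 = 0.1821

F = 0.182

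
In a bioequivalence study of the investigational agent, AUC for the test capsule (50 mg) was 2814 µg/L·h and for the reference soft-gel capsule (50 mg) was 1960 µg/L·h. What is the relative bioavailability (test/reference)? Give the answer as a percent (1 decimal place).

F_rel = 143.6%

F_rel = (AUC_test/D_test) / (AUC_ref/D_ref)
      = (2814/50) / (1960/50)
      = 56.28 / 39.2 = 1.4357 = 143.57%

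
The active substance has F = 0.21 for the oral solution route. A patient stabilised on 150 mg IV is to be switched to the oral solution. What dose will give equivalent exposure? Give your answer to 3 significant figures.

D_oral = 714 mg

For equal systemic exposure: F × D_ev = D_iv
D_ev = D_iv / F = 150 / 0.21 = 714.286 mg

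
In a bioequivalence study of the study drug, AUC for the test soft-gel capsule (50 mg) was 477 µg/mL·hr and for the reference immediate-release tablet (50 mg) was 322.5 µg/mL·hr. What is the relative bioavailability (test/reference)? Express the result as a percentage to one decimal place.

F_rel = (AUC_test/D_test) / (AUC_ref/D_ref)
      = (477/50) / (322.5/50)
      = 9.54 / 6.45 = 1.4791 = 147.91%

F_rel = 147.9%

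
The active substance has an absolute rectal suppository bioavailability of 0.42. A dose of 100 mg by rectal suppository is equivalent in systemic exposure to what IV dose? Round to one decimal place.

Systemic exposure from an extravascular dose = F × D_ev, so the equivalent IV dose is F × D_ev.
D_iv = F × D_ev = 0.42 × 100 = 42 mg

D_iv = 42.0 mg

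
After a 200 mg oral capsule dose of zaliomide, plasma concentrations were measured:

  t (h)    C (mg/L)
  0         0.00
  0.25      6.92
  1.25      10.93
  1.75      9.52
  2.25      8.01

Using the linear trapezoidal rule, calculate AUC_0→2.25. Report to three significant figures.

AUC = 19.3 mg/L·h

Trapezoidal AUC_0→2.25:
  [0→0.25]: (0.00+6.92)/2 × 0.25 = 0.865
  [0.25→1.25]: (6.92+10.93)/2 × 1 = 8.925
  [1.25→1.75]: (10.93+9.52)/2 × 0.5 = 5.1125
  [1.75→2.25]: (9.52+8.01)/2 × 0.5 = 4.3825
  Sum = 19.285 mg/L·h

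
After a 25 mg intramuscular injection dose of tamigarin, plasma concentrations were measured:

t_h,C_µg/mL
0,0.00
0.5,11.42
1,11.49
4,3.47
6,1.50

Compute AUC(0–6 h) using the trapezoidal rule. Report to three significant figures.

Trapezoidal AUC_0→6:
  [0→0.5]: (0.00+11.42)/2 × 0.5 = 2.855
  [0.5→1]: (11.42+11.49)/2 × 0.5 = 5.7275
  [1→4]: (11.49+3.47)/2 × 3 = 22.44
  [4→6]: (3.47+1.50)/2 × 2 = 4.97
  Sum = 35.9925 µg/mL·h

AUC = 36.0 µg/mL·h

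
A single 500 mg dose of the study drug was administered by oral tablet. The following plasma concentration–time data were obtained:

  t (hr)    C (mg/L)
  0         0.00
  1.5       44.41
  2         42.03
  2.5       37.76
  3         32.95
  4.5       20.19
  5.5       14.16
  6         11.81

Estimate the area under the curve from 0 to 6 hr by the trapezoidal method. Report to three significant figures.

Trapezoidal AUC_0→6:
  [0→1.5]: (0.00+44.41)/2 × 1.5 = 33.3075
  [1.5→2]: (44.41+42.03)/2 × 0.5 = 21.61
  [2→2.5]: (42.03+37.76)/2 × 0.5 = 19.9475
  [2.5→3]: (37.76+32.95)/2 × 0.5 = 17.6775
  [3→4.5]: (32.95+20.19)/2 × 1.5 = 39.855
  [4.5→5.5]: (20.19+14.16)/2 × 1 = 17.175
  [5.5→6]: (14.16+11.81)/2 × 0.5 = 6.4925
  Sum = 156.065 mg/L·hr

AUC = 156 mg/L·hr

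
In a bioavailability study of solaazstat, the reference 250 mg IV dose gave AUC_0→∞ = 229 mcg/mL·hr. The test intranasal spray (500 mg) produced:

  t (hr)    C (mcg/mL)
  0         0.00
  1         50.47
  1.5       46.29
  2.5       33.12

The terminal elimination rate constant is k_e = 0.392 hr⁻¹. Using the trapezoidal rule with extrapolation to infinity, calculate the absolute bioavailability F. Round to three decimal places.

F = 0.379

Trapezoidal AUC_0→2.5 (intranasal spray):
  [0→1]: (0.00+50.47)/2 × 1 = 25.235
  [1→1.5]: (50.47+46.29)/2 × 0.5 = 24.19
  [1.5→2.5]: (46.29+33.12)/2 × 1 = 39.705
  Sum = 89.13 mcg/mL·hr
Tail: C_last/k_e = 33.12/0.392 = 84.490
AUC_0→∞ (intranasal spray) = 89.13 + 84.490 = 173.62 mcg/mL·hr
F = (AUC_ev/D_ev)/(AUC_iv/D_iv) = (173.62/500)/(229/250) = 0.34724/0.916 = 0.3791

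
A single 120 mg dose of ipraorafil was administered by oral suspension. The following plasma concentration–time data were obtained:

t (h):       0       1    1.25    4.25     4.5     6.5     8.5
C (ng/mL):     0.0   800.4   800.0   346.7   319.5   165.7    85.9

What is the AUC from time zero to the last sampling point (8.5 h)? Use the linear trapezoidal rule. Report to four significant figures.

AUC = 3140 ng/mL·h

Trapezoidal AUC_0→8.5:
  [0→1]: (0.0+800.4)/2 × 1 = 400.2
  [1→1.25]: (800.4+800.0)/2 × 0.25 = 200.05
  [1.25→4.25]: (800.0+346.7)/2 × 3 = 1720.05
  [4.25→4.5]: (346.7+319.5)/2 × 0.25 = 83.275
  [4.5→6.5]: (319.5+165.7)/2 × 2 = 485.2
  [6.5→8.5]: (165.7+85.9)/2 × 2 = 251.6
  Sum = 3140.375 ng/mL·h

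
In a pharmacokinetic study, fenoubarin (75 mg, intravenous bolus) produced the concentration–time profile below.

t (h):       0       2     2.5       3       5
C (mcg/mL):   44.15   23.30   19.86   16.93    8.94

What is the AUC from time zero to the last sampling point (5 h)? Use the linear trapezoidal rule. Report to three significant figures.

Trapezoidal AUC_0→5:
  [0→2]: (44.15+23.30)/2 × 2 = 67.45
  [2→2.5]: (23.30+19.86)/2 × 0.5 = 10.79
  [2.5→3]: (19.86+16.93)/2 × 0.5 = 9.1975
  [3→5]: (16.93+8.94)/2 × 2 = 25.87
  Sum = 113.3075 mcg/mL·h

AUC = 113 mcg/mL·h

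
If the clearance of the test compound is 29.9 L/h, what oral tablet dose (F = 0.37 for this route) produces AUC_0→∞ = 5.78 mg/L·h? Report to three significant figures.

Dose = 467 mg

Dose = CL × AUC_0→∞ / F
     = 29.9 × 5.78 / 0.37 = 467.086 mg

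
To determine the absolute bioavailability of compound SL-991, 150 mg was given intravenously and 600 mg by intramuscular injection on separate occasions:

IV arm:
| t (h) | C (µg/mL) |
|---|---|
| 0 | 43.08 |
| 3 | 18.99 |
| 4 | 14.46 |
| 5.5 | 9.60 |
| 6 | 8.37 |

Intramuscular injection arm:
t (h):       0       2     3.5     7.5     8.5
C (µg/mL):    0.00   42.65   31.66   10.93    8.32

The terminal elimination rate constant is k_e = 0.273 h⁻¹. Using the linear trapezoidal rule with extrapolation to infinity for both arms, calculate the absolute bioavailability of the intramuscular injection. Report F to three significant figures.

F = 0.343

Trapezoidal AUC_0→6 (IV):
  [0→3]: (43.08+18.99)/2 × 3 = 93.105
  [3→4]: (18.99+14.46)/2 × 1 = 16.725
  [4→5.5]: (14.46+9.60)/2 × 1.5 = 18.045
  [5.5→6]: (9.60+8.37)/2 × 0.5 = 4.4925
  Sum = 132.3675 µg/mL·h
IV tail: 8.37/0.273 = 30.659; AUC_iv,0→∞ = 132.3675 + 30.659 = 163.0265 µg/mL·h
Trapezoidal AUC_0→8.5 (intramuscular injection):
  [0→2]: (0.00+42.65)/2 × 2 = 42.65
  [2→3.5]: (42.65+31.66)/2 × 1.5 = 55.7325
  [3.5→7.5]: (31.66+10.93)/2 × 4 = 85.18
  [7.5→8.5]: (10.93+8.32)/2 × 1 = 9.625
  Sum = 193.1875 µg/mL·h
intramuscular injection tail: 8.32/0.273 = 30.476; AUC_ev,0→∞ = 193.1875 + 30.476 = 223.6635 µg/mL·h
F = (AUC_ev/D_ev)/(AUC_iv/D_iv) = (223.6635/600)/(163.0265/150) = 0.3727725/1.08684 = 0.3430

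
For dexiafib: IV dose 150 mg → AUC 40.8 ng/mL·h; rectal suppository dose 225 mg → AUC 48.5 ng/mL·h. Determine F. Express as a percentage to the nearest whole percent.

F = 79%

F = (AUC_ev / D_ev) / (AUC_iv / D_iv)
  = (48.5/225) / (40.8/150)
  = 0.215556 / 0.272 = 0.7925
  = 79.25%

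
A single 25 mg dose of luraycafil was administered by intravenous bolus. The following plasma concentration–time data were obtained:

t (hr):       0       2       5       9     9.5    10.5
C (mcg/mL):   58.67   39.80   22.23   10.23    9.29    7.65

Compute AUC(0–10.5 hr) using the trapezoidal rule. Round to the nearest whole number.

AUC = 270 mcg/mL·hr

Trapezoidal AUC_0→10.5:
  [0→2]: (58.67+39.80)/2 × 2 = 98.47
  [2→5]: (39.80+22.23)/2 × 3 = 93.045
  [5→9]: (22.23+10.23)/2 × 4 = 64.92
  [9→9.5]: (10.23+9.29)/2 × 0.5 = 4.88
  [9.5→10.5]: (9.29+7.65)/2 × 1 = 8.47
  Sum = 269.785 mcg/mL·hr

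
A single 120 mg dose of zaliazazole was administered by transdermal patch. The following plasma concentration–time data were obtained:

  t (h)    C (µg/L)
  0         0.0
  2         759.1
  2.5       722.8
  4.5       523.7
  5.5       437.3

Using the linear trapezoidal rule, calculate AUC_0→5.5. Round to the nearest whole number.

Trapezoidal AUC_0→5.5:
  [0→2]: (0.0+759.1)/2 × 2 = 759.1
  [2→2.5]: (759.1+722.8)/2 × 0.5 = 370.475
  [2.5→4.5]: (722.8+523.7)/2 × 2 = 1246.5
  [4.5→5.5]: (523.7+437.3)/2 × 1 = 480.5
  Sum = 2856.575 µg/L·h

AUC = 2857 µg/L·h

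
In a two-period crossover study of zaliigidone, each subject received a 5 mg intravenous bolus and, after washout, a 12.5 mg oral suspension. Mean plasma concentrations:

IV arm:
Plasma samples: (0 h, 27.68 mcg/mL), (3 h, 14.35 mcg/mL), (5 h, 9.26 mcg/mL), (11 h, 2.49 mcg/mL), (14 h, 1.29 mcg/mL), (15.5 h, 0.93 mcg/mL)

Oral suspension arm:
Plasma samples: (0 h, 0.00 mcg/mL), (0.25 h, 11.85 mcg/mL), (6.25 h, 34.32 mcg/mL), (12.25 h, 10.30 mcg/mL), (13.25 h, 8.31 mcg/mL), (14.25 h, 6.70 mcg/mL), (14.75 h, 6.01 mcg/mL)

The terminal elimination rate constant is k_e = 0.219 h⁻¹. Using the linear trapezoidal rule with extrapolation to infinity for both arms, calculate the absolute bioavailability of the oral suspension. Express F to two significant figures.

Trapezoidal AUC_0→15.5 (IV):
  [0→3]: (27.68+14.35)/2 × 3 = 63.045
  [3→5]: (14.35+9.26)/2 × 2 = 23.61
  [5→11]: (9.26+2.49)/2 × 6 = 35.25
  [11→14]: (2.49+1.29)/2 × 3 = 5.67
  [14→15.5]: (1.29+0.93)/2 × 1.5 = 1.665
  Sum = 129.24 mcg/mL·h
IV tail: 0.93/0.219 = 4.247; AUC_iv,0→∞ = 129.24 + 4.247 = 133.487 mcg/mL·h
Trapezoidal AUC_0→14.75 (oral suspension):
  [0→0.25]: (0.00+11.85)/2 × 0.25 = 1.48125
  [0.25→6.25]: (11.85+34.32)/2 × 6 = 138.51
  [6.25→12.25]: (34.32+10.30)/2 × 6 = 133.86
  [12.25→13.25]: (10.30+8.31)/2 × 1 = 9.305
  [13.25→14.25]: (8.31+6.70)/2 × 1 = 7.505
  [14.25→14.75]: (6.70+6.01)/2 × 0.5 = 3.1775
  Sum = 293.83875 mcg/mL·h
oral suspension tail: 6.01/0.219 = 27.443; AUC_ev,0→∞ = 293.83875 + 27.443 = 321.28175 mcg/mL·h
F = (AUC_ev/D_ev)/(AUC_iv/D_iv) = (321.28175/12.5)/(133.487/5) = 25.70254/26.6974 = 0.9627

F = 0.96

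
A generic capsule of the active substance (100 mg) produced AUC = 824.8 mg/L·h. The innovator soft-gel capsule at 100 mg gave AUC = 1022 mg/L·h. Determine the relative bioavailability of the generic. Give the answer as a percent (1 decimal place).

F_rel = 80.7%

F_rel = (AUC_test/D_test) / (AUC_ref/D_ref)
      = (824.8/100) / (1022/100)
      = 8.248 / 10.22 = 0.8070 = 80.70%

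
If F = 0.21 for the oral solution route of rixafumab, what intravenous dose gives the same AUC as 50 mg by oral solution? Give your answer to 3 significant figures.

Systemic exposure from an extravascular dose = F × D_ev, so the equivalent IV dose is F × D_ev.
D_iv = F × D_ev = 0.21 × 50 = 10.5 mg

D_iv = 10.5 mg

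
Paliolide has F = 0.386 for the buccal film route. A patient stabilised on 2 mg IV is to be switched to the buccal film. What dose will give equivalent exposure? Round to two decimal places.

For equal systemic exposure: F × D_ev = D_iv
D_ev = D_iv / F = 2 / 0.386 = 5.18135 mg

D_buccal = 5.18 mg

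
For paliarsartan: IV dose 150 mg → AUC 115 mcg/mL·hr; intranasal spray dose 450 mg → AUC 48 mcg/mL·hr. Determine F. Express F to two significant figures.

F = 0.14

F = (AUC_ev / D_ev) / (AUC_iv / D_iv)
  = (48/450) / (115/150)
  = 0.106667 / 0.766667 = 0.1391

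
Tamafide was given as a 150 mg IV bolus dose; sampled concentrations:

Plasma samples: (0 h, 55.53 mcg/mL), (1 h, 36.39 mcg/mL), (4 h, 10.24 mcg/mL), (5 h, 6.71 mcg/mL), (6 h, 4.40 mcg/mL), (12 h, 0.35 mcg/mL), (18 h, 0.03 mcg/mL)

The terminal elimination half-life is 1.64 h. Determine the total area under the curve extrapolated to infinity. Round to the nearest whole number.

Trapezoidal AUC_0→18:
  [0→1]: (55.53+36.39)/2 × 1 = 45.96
  [1→4]: (36.39+10.24)/2 × 3 = 69.945
  [4→5]: (10.24+6.71)/2 × 1 = 8.475
  [5→6]: (6.71+4.40)/2 × 1 = 5.555
  [6→12]: (4.40+0.35)/2 × 6 = 14.25
  [12→18]: (0.35+0.03)/2 × 6 = 1.14
  Sum = 145.325 mcg/mL·h
k_e = ln2 / t½ = 0.693147 / 1.64 = 0.4227 h^-1
Extrapolated tail: C_last / k_e = 0.03 / 0.4227 = 0.071
AUC_0→∞ = 145.325 + 0.071 = 145.396 mcg/mL·h

AUC = 145 mcg/mL·h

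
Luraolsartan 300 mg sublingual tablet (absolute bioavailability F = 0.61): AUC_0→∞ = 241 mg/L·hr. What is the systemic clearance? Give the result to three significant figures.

CL = 0.759 L/hr

CL = F × Dose / AUC_0→∞
   = 0.61 × 300 / 241 = 0.759336 L/hr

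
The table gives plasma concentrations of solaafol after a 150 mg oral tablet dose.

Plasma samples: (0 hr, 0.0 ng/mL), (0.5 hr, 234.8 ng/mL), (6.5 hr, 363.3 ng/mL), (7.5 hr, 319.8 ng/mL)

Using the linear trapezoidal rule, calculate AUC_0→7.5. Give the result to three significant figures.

Trapezoidal AUC_0→7.5:
  [0→0.5]: (0.0+234.8)/2 × 0.5 = 58.7
  [0.5→6.5]: (234.8+363.3)/2 × 6 = 1794.3
  [6.5→7.5]: (363.3+319.8)/2 × 1 = 341.55
  Sum = 2194.55 ng/mL·hr

AUC = 2190 ng/mL·hr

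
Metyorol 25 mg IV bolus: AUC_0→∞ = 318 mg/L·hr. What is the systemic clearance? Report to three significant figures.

CL = Dose_iv / AUC_0→∞
   = 25 / 318 = 0.0786164 L/hr

CL = 0.0786 L/hr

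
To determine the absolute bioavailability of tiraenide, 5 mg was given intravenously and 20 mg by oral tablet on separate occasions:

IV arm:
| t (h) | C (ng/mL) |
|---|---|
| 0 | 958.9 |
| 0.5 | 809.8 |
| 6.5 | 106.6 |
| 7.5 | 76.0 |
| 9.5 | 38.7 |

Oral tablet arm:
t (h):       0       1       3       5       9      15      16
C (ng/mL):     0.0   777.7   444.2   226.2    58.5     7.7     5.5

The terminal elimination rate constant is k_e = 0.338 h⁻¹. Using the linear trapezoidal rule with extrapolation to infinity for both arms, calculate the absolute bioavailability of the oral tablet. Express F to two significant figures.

Trapezoidal AUC_0→9.5 (IV):
  [0→0.5]: (958.9+809.8)/2 × 0.5 = 442.175
  [0.5→6.5]: (809.8+106.6)/2 × 6 = 2749.2
  [6.5→7.5]: (106.6+76.0)/2 × 1 = 91.3
  [7.5→9.5]: (76.0+38.7)/2 × 2 = 114.7
  Sum = 3397.375 ng/mL·h
IV tail: 38.7/0.338 = 114.497; AUC_iv,0→∞ = 3397.375 + 114.497 = 3511.872 ng/mL·h
Trapezoidal AUC_0→16 (oral tablet):
  [0→1]: (0.0+777.7)/2 × 1 = 388.85
  [1→3]: (777.7+444.2)/2 × 2 = 1221.9
  [3→5]: (444.2+226.2)/2 × 2 = 670.4
  [5→9]: (226.2+58.5)/2 × 4 = 569.4
  [9→15]: (58.5+7.7)/2 × 6 = 198.6
  [15→16]: (7.7+5.5)/2 × 1 = 6.6
  Sum = 3055.75 ng/mL·h
oral tablet tail: 5.5/0.338 = 16.272; AUC_ev,0→∞ = 3055.75 + 16.272 = 3072.022 ng/mL·h
F = (AUC_ev/D_ev)/(AUC_iv/D_iv) = (3072.022/20)/(3511.872/5) = 153.6011/702.3744 = 0.2187

F = 0.22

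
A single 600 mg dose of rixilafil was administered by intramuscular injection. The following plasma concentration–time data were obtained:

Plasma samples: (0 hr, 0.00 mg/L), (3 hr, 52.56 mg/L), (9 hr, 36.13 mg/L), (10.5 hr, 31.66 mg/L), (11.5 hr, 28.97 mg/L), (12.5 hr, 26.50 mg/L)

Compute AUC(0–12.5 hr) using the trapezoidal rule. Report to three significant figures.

Trapezoidal AUC_0→12.5:
  [0→3]: (0.00+52.56)/2 × 3 = 78.84
  [3→9]: (52.56+36.13)/2 × 6 = 266.07
  [9→10.5]: (36.13+31.66)/2 × 1.5 = 50.8425
  [10.5→11.5]: (31.66+28.97)/2 × 1 = 30.315
  [11.5→12.5]: (28.97+26.50)/2 × 1 = 27.735
  Sum = 453.8025 mg/L·hr

AUC = 454 mg/L·hr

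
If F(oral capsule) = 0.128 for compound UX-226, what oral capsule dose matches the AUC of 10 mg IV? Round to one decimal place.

For equal systemic exposure: F × D_ev = D_iv
D_ev = D_iv / F = 10 / 0.128 = 78.125 mg

D_oral = 78.1 mg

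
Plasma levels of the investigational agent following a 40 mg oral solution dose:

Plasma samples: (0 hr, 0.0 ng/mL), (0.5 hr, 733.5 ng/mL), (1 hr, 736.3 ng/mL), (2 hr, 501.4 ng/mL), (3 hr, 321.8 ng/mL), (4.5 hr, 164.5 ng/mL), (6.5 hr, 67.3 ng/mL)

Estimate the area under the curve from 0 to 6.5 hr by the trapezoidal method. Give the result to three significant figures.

Trapezoidal AUC_0→6.5:
  [0→0.5]: (0.0+733.5)/2 × 0.5 = 183.375
  [0.5→1]: (733.5+736.3)/2 × 0.5 = 367.45
  [1→2]: (736.3+501.4)/2 × 1 = 618.85
  [2→3]: (501.4+321.8)/2 × 1 = 411.6
  [3→4.5]: (321.8+164.5)/2 × 1.5 = 364.725
  [4.5→6.5]: (164.5+67.3)/2 × 2 = 231.8
  Sum = 2177.8 ng/mL·hr

AUC = 2180 ng/mL·hr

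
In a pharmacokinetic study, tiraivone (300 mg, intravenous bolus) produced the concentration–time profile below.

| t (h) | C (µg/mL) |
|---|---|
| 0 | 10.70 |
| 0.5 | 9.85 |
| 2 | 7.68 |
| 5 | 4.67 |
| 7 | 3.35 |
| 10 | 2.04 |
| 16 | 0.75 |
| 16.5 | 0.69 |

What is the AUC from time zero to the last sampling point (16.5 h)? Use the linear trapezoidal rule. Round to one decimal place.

Trapezoidal AUC_0→16.5:
  [0→0.5]: (10.70+9.85)/2 × 0.5 = 5.1375
  [0.5→2]: (9.85+7.68)/2 × 1.5 = 13.1475
  [2→5]: (7.68+4.67)/2 × 3 = 18.525
  [5→7]: (4.67+3.35)/2 × 2 = 8.02
  [7→10]: (3.35+2.04)/2 × 3 = 8.085
  [10→16]: (2.04+0.75)/2 × 6 = 8.37
  [16→16.5]: (0.75+0.69)/2 × 0.5 = 0.36
  Sum = 61.645 µg/mL·h

AUC = 61.6 µg/mL·h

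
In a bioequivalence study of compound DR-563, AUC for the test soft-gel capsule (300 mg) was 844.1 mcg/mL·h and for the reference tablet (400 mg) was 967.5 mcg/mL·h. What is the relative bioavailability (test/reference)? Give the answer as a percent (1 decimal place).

F_rel = 116.3%

F_rel = (AUC_test/D_test) / (AUC_ref/D_ref)
      = (844.1/300) / (967.5/400)
      = 2.81367 / 2.41875 = 1.1633 = 116.33%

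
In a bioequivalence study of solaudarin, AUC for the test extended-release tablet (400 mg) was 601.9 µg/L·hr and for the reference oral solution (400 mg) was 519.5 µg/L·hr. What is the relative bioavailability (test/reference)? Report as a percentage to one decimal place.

F_rel = 115.9%

F_rel = (AUC_test/D_test) / (AUC_ref/D_ref)
      = (601.9/400) / (519.5/400)
      = 1.50475 / 1.29875 = 1.1586 = 115.86%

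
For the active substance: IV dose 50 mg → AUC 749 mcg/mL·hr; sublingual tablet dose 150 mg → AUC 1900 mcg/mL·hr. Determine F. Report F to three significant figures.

F = 0.846

F = (AUC_ev / D_ev) / (AUC_iv / D_iv)
  = (1900/150) / (749/50)
  = 12.6667 / 14.98 = 0.8456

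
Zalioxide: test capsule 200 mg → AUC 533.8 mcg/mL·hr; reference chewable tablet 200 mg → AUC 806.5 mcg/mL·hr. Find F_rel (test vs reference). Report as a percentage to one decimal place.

F_rel = (AUC_test/D_test) / (AUC_ref/D_ref)
      = (533.8/200) / (806.5/200)
      = 2.669 / 4.0325 = 0.6619 = 66.19%

F_rel = 66.2%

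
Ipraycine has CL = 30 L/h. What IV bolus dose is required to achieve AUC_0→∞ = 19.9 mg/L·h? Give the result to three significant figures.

Dose_iv = CL × AUC_0→∞
     = 30 × 19.9 = 597 mg

Dose = 597 mg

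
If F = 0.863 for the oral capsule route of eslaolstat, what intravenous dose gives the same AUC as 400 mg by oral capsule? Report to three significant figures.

D_iv = 345 mg

Systemic exposure from an extravascular dose = F × D_ev, so the equivalent IV dose is F × D_ev.
D_iv = F × D_ev = 0.863 × 400 = 345.2 mg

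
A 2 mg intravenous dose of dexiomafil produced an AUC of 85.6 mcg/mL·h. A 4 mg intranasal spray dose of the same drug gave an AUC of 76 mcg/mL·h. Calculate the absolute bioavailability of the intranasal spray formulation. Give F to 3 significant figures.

F = 0.444

F = (AUC_ev / D_ev) / (AUC_iv / D_iv)
  = (76/4) / (85.6/2)
  = 19 / 42.8 = 0.4439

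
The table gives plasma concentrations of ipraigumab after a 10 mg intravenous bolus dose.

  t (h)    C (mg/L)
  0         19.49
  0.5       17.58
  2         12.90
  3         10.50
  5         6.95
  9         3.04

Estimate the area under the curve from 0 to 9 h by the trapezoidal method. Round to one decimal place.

AUC = 81.3 mg/L·h

Trapezoidal AUC_0→9:
  [0→0.5]: (19.49+17.58)/2 × 0.5 = 9.2675
  [0.5→2]: (17.58+12.90)/2 × 1.5 = 22.86
  [2→3]: (12.90+10.50)/2 × 1 = 11.7
  [3→5]: (10.50+6.95)/2 × 2 = 17.45
  [5→9]: (6.95+3.04)/2 × 4 = 19.98
  Sum = 81.2575 mg/L·h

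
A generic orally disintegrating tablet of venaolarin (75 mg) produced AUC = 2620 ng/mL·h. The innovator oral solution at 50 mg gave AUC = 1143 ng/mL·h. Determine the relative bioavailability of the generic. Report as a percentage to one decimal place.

F_rel = 152.8%

F_rel = (AUC_test/D_test) / (AUC_ref/D_ref)
      = (2620/75) / (1143/50)
      = 34.9333 / 22.86 = 1.5281 = 152.81%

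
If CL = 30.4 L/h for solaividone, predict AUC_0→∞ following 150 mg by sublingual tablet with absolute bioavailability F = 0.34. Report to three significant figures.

AUC = 1.68 mg/L·h

AUC_0→∞ = F × Dose / CL
        = 0.34 × 150 / 30.4 = 1.67763 mg/L·h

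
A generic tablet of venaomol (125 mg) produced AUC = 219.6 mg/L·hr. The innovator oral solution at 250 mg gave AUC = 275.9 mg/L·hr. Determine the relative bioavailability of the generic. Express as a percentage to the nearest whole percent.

F_rel = (AUC_test/D_test) / (AUC_ref/D_ref)
      = (219.6/125) / (275.9/250)
      = 1.7568 / 1.1036 = 1.5919 = 159.19%

F_rel = 159%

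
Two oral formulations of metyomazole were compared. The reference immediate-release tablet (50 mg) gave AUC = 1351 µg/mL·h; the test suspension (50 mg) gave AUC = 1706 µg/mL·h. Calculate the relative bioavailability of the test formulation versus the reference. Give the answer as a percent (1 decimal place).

F_rel = (AUC_test/D_test) / (AUC_ref/D_ref)
      = (1706/50) / (1351/50)
      = 34.12 / 27.02 = 1.2628 = 126.28%

F_rel = 126.3%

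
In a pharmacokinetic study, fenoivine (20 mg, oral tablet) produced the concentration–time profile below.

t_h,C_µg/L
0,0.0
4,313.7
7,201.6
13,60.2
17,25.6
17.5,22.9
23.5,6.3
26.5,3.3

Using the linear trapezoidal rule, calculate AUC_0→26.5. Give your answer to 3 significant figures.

AUC = 2470 µg/L·h

Trapezoidal AUC_0→26.5:
  [0→4]: (0.0+313.7)/2 × 4 = 627.4
  [4→7]: (313.7+201.6)/2 × 3 = 772.95
  [7→13]: (201.6+60.2)/2 × 6 = 785.4
  [13→17]: (60.2+25.6)/2 × 4 = 171.6
  [17→17.5]: (25.6+22.9)/2 × 0.5 = 12.125
  [17.5→23.5]: (22.9+6.3)/2 × 6 = 87.6
  [23.5→26.5]: (6.3+3.3)/2 × 3 = 14.4
  Sum = 2471.475 µg/L·h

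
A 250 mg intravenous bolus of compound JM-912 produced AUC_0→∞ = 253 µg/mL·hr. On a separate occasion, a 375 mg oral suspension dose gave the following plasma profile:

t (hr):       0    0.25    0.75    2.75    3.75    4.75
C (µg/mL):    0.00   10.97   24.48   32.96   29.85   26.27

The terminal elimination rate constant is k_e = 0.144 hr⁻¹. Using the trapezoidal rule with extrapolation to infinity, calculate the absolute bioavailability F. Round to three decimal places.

Trapezoidal AUC_0→4.75 (oral suspension):
  [0→0.25]: (0.00+10.97)/2 × 0.25 = 1.37125
  [0.25→0.75]: (10.97+24.48)/2 × 0.5 = 8.8625
  [0.75→2.75]: (24.48+32.96)/2 × 2 = 57.44
  [2.75→3.75]: (32.96+29.85)/2 × 1 = 31.405
  [3.75→4.75]: (29.85+26.27)/2 × 1 = 28.06
  Sum = 127.13875 µg/mL·hr
Tail: C_last/k_e = 26.27/0.144 = 182.431
AUC_0→∞ (oral suspension) = 127.13875 + 182.431 = 309.56975 µg/mL·hr
F = (AUC_ev/D_ev)/(AUC_iv/D_iv) = (309.56975/375)/(253/250) = 0.825519/1.012 = 0.8157

F = 0.816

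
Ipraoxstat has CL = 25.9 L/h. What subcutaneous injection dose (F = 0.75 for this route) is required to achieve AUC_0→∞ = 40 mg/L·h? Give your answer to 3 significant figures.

Dose = 1380 mg

Dose = CL × AUC_0→∞ / F
     = 25.9 × 40 / 0.75 = 1381.33 mg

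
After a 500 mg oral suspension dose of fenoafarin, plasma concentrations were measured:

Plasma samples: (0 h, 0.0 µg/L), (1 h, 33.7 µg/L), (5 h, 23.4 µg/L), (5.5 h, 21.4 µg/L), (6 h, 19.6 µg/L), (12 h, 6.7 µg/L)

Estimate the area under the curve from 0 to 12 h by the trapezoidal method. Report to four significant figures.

AUC = 231.4 µg/L·h

Trapezoidal AUC_0→12:
  [0→1]: (0.0+33.7)/2 × 1 = 16.85
  [1→5]: (33.7+23.4)/2 × 4 = 114.2
  [5→5.5]: (23.4+21.4)/2 × 0.5 = 11.2
  [5.5→6]: (21.4+19.6)/2 × 0.5 = 10.25
  [6→12]: (19.6+6.7)/2 × 6 = 78.9
  Sum = 231.4 µg/L·h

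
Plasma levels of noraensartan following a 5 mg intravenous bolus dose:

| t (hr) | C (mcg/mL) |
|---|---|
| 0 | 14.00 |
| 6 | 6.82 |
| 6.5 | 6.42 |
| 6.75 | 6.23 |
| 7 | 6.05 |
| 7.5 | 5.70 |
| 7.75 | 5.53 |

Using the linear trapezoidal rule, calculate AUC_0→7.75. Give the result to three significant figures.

AUC = 73.2 mcg/mL·hr

Trapezoidal AUC_0→7.75:
  [0→6]: (14.00+6.82)/2 × 6 = 62.46
  [6→6.5]: (6.82+6.42)/2 × 0.5 = 3.31
  [6.5→6.75]: (6.42+6.23)/2 × 0.25 = 1.58125
  [6.75→7]: (6.23+6.05)/2 × 0.25 = 1.535
  [7→7.5]: (6.05+5.70)/2 × 0.5 = 2.9375
  [7.5→7.75]: (5.70+5.53)/2 × 0.25 = 1.40375
  Sum = 73.2275 mcg/mL·hr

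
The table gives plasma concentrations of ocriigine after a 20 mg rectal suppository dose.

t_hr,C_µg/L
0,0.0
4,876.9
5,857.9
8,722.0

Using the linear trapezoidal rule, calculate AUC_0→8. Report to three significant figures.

Trapezoidal AUC_0→8:
  [0→4]: (0.0+876.9)/2 × 4 = 1753.8
  [4→5]: (876.9+857.9)/2 × 1 = 867.4
  [5→8]: (857.9+722.0)/2 × 3 = 2369.85
  Sum = 4991.05 µg/L·hr

AUC = 4990 µg/L·hr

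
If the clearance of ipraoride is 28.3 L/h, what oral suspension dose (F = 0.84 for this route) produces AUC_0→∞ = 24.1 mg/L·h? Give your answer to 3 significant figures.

Dose = CL × AUC_0→∞ / F
     = 28.3 × 24.1 / 0.84 = 811.94 mg

Dose = 812 mg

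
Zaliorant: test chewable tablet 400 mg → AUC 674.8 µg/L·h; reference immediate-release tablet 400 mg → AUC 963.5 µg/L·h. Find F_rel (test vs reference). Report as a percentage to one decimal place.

F_rel = 70.0%

F_rel = (AUC_test/D_test) / (AUC_ref/D_ref)
      = (674.8/400) / (963.5/400)
      = 1.687 / 2.40875 = 0.7004 = 70.04%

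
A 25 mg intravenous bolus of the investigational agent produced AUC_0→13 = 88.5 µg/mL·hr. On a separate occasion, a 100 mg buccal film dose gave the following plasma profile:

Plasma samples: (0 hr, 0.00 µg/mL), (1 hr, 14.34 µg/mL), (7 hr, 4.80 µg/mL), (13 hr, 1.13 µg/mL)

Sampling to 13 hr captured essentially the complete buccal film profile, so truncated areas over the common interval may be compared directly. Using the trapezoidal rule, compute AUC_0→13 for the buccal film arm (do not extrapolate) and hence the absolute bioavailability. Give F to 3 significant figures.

Trapezoidal AUC_0→13 (buccal film):
  [0→1]: (0.00+14.34)/2 × 1 = 7.17
  [1→7]: (14.34+4.80)/2 × 6 = 57.42
  [7→13]: (4.80+1.13)/2 × 6 = 17.79
  Sum = 82.38 µg/mL·hr
F = (AUC_ev/D_ev)/(AUC_iv/D_iv) = (82.38/100)/(88.5/25) = 0.8238/3.54 = 0.2327

F = 0.233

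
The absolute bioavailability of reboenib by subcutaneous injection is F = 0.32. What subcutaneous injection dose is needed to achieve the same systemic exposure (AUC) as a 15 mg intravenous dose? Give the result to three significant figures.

D_subcutaneous = 46.9 mg

For equal systemic exposure: F × D_ev = D_iv
D_ev = D_iv / F = 15 / 0.32 = 46.875 mg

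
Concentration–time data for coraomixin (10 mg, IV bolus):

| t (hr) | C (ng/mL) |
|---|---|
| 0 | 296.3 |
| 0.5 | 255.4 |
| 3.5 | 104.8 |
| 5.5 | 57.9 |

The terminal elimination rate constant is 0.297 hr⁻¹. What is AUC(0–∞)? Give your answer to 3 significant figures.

Trapezoidal AUC_0→5.5:
  [0→0.5]: (296.3+255.4)/2 × 0.5 = 137.925
  [0.5→3.5]: (255.4+104.8)/2 × 3 = 540.3
  [3.5→5.5]: (104.8+57.9)/2 × 2 = 162.7
  Sum = 840.925 ng/mL·hr
Extrapolated tail: C_last / k_e = 57.9 / 0.297 = 194.949
AUC_0→∞ = 840.925 + 194.949 = 1035.874 ng/mL·hr

AUC = 1040 ng/mL·hr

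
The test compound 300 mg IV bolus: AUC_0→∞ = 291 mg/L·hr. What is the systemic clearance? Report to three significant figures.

CL = Dose_iv / AUC_0→∞
   = 300 / 291 = 1.03093 L/hr

CL = 1.03 L/hr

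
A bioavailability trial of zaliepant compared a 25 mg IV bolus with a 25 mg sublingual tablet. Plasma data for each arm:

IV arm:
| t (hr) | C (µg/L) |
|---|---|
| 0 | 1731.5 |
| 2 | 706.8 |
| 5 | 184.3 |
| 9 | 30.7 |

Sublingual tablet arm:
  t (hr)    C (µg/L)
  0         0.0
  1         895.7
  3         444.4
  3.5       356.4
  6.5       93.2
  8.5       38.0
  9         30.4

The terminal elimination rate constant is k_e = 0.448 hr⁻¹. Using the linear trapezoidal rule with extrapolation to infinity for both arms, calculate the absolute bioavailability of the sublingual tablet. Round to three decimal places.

F = 0.674

Trapezoidal AUC_0→9 (IV):
  [0→2]: (1731.5+706.8)/2 × 2 = 2438.3
  [2→5]: (706.8+184.3)/2 × 3 = 1336.65
  [5→9]: (184.3+30.7)/2 × 4 = 430.0
  Sum = 4204.95 µg/L·hr
IV tail: 30.7/0.448 = 68.527; AUC_iv,0→∞ = 4204.95 + 68.527 = 4273.477 µg/L·hr
Trapezoidal AUC_0→9 (sublingual tablet):
  [0→1]: (0.0+895.7)/2 × 1 = 447.85
  [1→3]: (895.7+444.4)/2 × 2 = 1340.1
  [3→3.5]: (444.4+356.4)/2 × 0.5 = 200.2
  [3.5→6.5]: (356.4+93.2)/2 × 3 = 674.4
  [6.5→8.5]: (93.2+38.0)/2 × 2 = 131.2
  [8.5→9]: (38.0+30.4)/2 × 0.5 = 17.1
  Sum = 2810.85 µg/L·hr
sublingual tablet tail: 30.4/0.448 = 67.857; AUC_ev,0→∞ = 2810.85 + 67.857 = 2878.707 µg/L·hr
F = (AUC_ev/D_ev)/(AUC_iv/D_iv) = (2878.707/25)/(4273.477/25) = 115.14828/170.93908 = 0.6736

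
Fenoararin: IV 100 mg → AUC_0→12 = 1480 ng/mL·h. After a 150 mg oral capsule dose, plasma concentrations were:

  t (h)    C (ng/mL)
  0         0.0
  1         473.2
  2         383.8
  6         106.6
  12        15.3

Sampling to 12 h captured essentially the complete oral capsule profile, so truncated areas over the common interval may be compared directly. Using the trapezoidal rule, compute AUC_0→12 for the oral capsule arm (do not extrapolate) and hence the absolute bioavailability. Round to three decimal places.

F = 0.906

Trapezoidal AUC_0→12 (oral capsule):
  [0→1]: (0.0+473.2)/2 × 1 = 236.6
  [1→2]: (473.2+383.8)/2 × 1 = 428.5
  [2→6]: (383.8+106.6)/2 × 4 = 980.8
  [6→12]: (106.6+15.3)/2 × 6 = 365.7
  Sum = 2011.6 ng/mL·h
F = (AUC_ev/D_ev)/(AUC_iv/D_iv) = (2011.6/150)/(1480/100) = 13.4107/14.8 = 0.9061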